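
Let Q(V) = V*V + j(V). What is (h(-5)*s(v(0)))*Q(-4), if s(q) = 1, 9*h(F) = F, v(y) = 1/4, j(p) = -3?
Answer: -65/9 ≈ -7.2222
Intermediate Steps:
v(y) = ¼
h(F) = F/9
Q(V) = -3 + V² (Q(V) = V*V - 3 = V² - 3 = -3 + V²)
(h(-5)*s(v(0)))*Q(-4) = (((⅑)*(-5))*1)*(-3 + (-4)²) = (-5/9*1)*(-3 + 16) = -5/9*13 = -65/9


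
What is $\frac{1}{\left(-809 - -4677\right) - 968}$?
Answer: $\frac{1}{2900} \approx 0.00034483$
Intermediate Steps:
$\frac{1}{\left(-809 - -4677\right) - 968} = \frac{1}{\left(-809 + 4677\right) - 968} = \frac{1}{3868 - 968} = \frac{1}{2900}$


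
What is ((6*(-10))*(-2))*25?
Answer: 3000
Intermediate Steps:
((6*(-10))*(-2))*25 = -60*(-2)*25 = 120*25 = 3000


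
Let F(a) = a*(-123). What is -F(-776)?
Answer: -95448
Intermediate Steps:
F(a) = -123*a
-F(-776) = -(-123)*(-776) = -1*95448 = -95448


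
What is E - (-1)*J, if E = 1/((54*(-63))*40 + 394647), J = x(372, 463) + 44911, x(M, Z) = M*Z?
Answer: 56147048350/258567 ≈ 2.1715e+5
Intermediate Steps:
J = 217147 (J = 372*463 + 44911 = 172236 + 44911 = 217147)
E = 1/258567 (E = 1/(-3402*40 + 394647) = 1/(-136080 + 394647) = 1/258567 ≈ 3.8675e-6)
E - (-1)*J = 1/258567 - (-1)*217147 = 1/258567 - 1*(-217147) = 1/258567 + 217147 = 56147048350/258567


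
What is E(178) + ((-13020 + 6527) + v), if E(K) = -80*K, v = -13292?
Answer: -34025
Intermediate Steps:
E(178) + ((-13020 + 6527) + v) = -80*178 + ((-13020 + 6527) - 13292) = -14240 + (-6493 - 13292) = -14240 - 19785 = -34025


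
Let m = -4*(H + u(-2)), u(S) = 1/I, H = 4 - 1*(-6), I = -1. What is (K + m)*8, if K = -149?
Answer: -1480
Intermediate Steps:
H = 10 (H = 4 + 6 = 10)
u(S) = -1 (u(S) = 1/(-1) = -1)
m = -36 (m = -4*(10 - 1) = -4*9 = -36)
(K + m)*8 = (-149 - 36)*8 = -185*8 = -1480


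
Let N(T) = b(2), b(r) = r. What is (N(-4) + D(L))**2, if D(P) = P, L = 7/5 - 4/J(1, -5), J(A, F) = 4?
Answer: 144/25 ≈ 5.7600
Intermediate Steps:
N(T) = 2
L = 2/5 (L = 7/5 - 4/4 = 7*(1/5) - 4*1/4 = 7/5 - 1 = 2/5 ≈ 0.40000)
(N(-4) + D(L))**2 = (2 + 2/5)**2 = (12/5)**2 = 144/25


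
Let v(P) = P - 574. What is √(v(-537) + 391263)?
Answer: 2*√97538 ≈ 624.62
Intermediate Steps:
v(P) = -574 + P
√(v(-537) + 391263) = √((-574 - 537) + 391263) = √(-1111 + 391263) = √390152 = 2*√97538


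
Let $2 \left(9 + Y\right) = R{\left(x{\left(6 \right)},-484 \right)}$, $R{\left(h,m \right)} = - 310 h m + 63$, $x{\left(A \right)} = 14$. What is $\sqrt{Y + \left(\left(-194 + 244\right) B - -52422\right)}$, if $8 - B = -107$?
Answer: $\frac{\sqrt{4433898}}{2} \approx 1052.8$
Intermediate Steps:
$B = 115$ ($B = 8 - -107 = 8 + 107 = 115$)
$R{\left(h,m \right)} = 63 - 310 h m$ ($R{\left(h,m \right)} = - 310 h m + 63 = 63 - 310 h m$)
$Y = \frac{2100605}{2}$ ($Y = -9 + \frac{63 - 4340 \left(-484\right)}{2} = -9 + \frac{63 + 2100560}{2} = -9 + \frac{1}{2} \cdot 2100623 = -9 + \frac{2100623}{2} = \frac{2100605}{2} \approx 1.0503 \cdot 10^{6}$)
$\sqrt{Y + \left(\left(-194 + 244\right) B - -52422\right)} = \sqrt{\frac{2100605}{2} + \left(\left(-194 + 244\right) 115 - -52422\right)} = \sqrt{\frac{2100605}{2} + \left(50 \cdot 115 + 52422\right)} = \sqrt{\frac{2100605}{2} + \left(5750 + 52422\right)} = \sqrt{\frac{2100605}{2} + 58172} = \sqrt{\frac{2216949}{2}} = \frac{\sqrt{4433898}}{2}$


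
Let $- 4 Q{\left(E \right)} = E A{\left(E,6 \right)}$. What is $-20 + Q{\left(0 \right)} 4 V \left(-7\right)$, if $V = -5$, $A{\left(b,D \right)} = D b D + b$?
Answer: $-20$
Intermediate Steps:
$A{\left(b,D \right)} = b + b D^{2}$ ($A{\left(b,D \right)} = b D^{2} + b = b + b D^{2}$)
$Q{\left(E \right)} = - \frac{37 E^{2}}{4}$ ($Q{\left(E \right)} = - \frac{E E \left(1 + 6^{2}\right)}{4} = - \frac{E E \left(1 + 36\right)}{4} = - \frac{E E 37}{4} = - \frac{E 37 E}{4} = - \frac{37 E^{2}}{4}$)
$-20 + Q{\left(0 \right)} 4 V \left(-7\right) = -20 + - \frac{37 \cdot 0^{2}}{4} \cdot 4 \left(-5\right) \left(-7\right) = -20 + \left(- \frac{37}{4}\right) 0 \cdot 4 \left(-5\right) \left(-7\right) = -20 + 0 \cdot 4 \left(-5\right) \left(-7\right) = -20 + 0 \left(-5\right) \left(-7\right) = -20 + 0 \left(-7\right) = -20 + 0 = -20$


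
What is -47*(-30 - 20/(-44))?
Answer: 15275/11 ≈ 1388.6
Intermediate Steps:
-47*(-30 - 20/(-44)) = -47*(-30 - 20*(-1/44)) = -47*(-30 + 5/11) = -47*(-325/11) = 15275/11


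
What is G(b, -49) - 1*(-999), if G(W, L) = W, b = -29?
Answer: 970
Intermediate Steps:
G(b, -49) - 1*(-999) = -29 - 1*(-999) = -29 + 999 = 970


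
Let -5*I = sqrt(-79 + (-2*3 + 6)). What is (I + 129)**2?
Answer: (645 - I*sqrt(79))**2/25 ≈ 16638.0 - 458.63*I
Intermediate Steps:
I = -I*sqrt(79)/5 (I = -sqrt(-79 + (-2*3 + 6))/5 = -sqrt(-79 + (-6 + 6))/5 = -sqrt(-79 + 0)/5 = -I*sqrt(79)/5 ≈ -1.7776*I)
(I + 129)**2 = (-I*sqrt(79)/5 + 129)**2 = (129 - I*sqrt(79)/5)**2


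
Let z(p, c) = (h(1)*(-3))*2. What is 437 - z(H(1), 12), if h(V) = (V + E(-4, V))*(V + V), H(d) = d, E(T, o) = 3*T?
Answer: 305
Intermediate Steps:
h(V) = 2*V*(-12 + V) (h(V) = (V + 3*(-4))*(V + V) = (V - 12)*(2*V) = (-12 + V)*(2*V) = 2*V*(-12 + V))
z(p, c) = 132 (z(p, c) = ((2*1*(-12 + 1))*(-3))*2 = ((2*1*(-11))*(-3))*2 = -22*(-3)*2 = 66*2 = 132)
437 - z(H(1), 12) = 437 - 1*132 = 437 - 132 = 305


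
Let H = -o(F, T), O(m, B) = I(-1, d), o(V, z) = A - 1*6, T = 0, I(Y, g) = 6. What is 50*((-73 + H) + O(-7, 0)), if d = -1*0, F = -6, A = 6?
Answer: -3350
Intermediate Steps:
d = 0
o(V, z) = 0 (o(V, z) = 6 - 1*6 = 6 - 6 = 0)
O(m, B) = 6
H = 0 (H = -1*0 = 0)
50*((-73 + H) + O(-7, 0)) = 50*((-73 + 0) + 6) = 50*(-73 + 6) = 50*(-67) = -3350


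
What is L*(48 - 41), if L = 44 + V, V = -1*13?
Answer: 217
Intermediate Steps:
V = -13
L = 31 (L = 44 - 13 = 31)
L*(48 - 41) = 31*(48 - 41) = 31*7 = 217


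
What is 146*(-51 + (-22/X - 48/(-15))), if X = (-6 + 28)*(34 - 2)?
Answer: -558669/80 ≈ -6983.4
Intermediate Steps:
X = 704 (X = 22*32 = 704)
146*(-51 + (-22/X - 48/(-15))) = 146*(-51 + (-22/704 - 48/(-15))) = 146*(-51 + (-22*1/704 - 48*(-1/15))) = 146*(-51 + (-1/32 + 16/5)) = 146*(-51 + 507/160) = 146*(-7653/160) = -558669/80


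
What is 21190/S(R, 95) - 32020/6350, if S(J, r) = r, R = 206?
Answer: 2630292/12065 ≈ 218.01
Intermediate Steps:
21190/S(R, 95) - 32020/6350 = 21190/95 - 32020/6350 = 21190*(1/95) - 32020*1/6350 = 4238/19 - 3202/635 = 2630292/12065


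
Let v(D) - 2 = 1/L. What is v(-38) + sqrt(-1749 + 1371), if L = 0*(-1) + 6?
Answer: 13/6 + 3*I*sqrt(42) ≈ 2.1667 + 19.442*I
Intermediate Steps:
L = 6 (L = 0 + 6 = 6)
v(D) = 13/6 (v(D) = 2 + 1/6 = 13/6)
v(-38) + sqrt(-1749 + 1371) = 13/6 + sqrt(-1749 + 1371) = 13/6 + sqrt(-378) = 13/6 + 3*I*sqrt(42)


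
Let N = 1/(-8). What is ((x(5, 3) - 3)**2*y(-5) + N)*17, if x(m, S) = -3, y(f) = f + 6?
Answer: 4879/8 ≈ 609.88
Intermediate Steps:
y(f) = 6 + f
N = -1/8 ≈ -0.12500
((x(5, 3) - 3)**2*y(-5) + N)*17 = ((-3 - 3)**2*(6 - 5) - 1/8)*17 = ((-6)**2*1 - 1/8)*17 = (36*1 - 1/8)*17 = (36 - 1/8)*17 = (287/8)*17 = 4879/8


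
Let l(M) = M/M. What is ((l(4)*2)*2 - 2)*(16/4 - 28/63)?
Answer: 64/9 ≈ 7.1111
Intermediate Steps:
l(M) = 1
((l(4)*2)*2 - 2)*(16/4 - 28/63) = ((1*2)*2 - 2)*(16/4 - 28/63) = (2*2 - 2)*(16*(1/4) - 28*1/63) = (4 - 2)*(4 - 4/9) = 2*(32/9) = 64/9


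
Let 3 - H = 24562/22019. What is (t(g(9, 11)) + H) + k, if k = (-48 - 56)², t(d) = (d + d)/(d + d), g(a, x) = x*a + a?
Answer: 238221018/22019 ≈ 10819.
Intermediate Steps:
g(a, x) = a + a*x (g(a, x) = a*x + a = a + a*x)
t(d) = 1 (t(d) = (2*d)/((2*d)) = (2*d)*(1/(2*d)) = 1)
H = 41495/22019 (H = 3 - 24562/22019 = 41495/22019 ≈ 1.8845)
k = 10816 (k = (-104)² = 10816)
(t(g(9, 11)) + H) + k = (1 + 41495/22019) + 10816 = 63514/22019 + 10816 = 238221018/22019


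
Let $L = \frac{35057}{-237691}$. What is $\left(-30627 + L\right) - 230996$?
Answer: $- \frac{62185467550}{237691} \approx -2.6162 \cdot 10^{5}$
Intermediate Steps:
$L = - \frac{35057}{237691}$ ($L = 35057 \left(- \frac{1}{237691}\right) = - \frac{35057}{237691} \approx -0.14749$)
$\left(-30627 + L\right) - 230996 = \left(-30627 - \frac{35057}{237691}\right) - 230996 = - \frac{7279797314}{237691} - 230996 = - \frac{62185467550}{237691}$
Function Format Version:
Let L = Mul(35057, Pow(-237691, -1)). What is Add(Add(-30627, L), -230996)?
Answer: Rational(-62185467550, 237691) ≈ -2.6162e+5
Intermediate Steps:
L = Rational(-35057, 237691) (L = Mul(35057, Rational(-1, 237691)) = Rational(-35057, 237691) ≈ -0.14749)
Add(Add(-30627, L), -230996) = Add(Add(-30627, Rational(-35057, 237691)), -230996) = Add(Rational(-7279797314, 237691), -230996) = Rational(-62185467550, 237691)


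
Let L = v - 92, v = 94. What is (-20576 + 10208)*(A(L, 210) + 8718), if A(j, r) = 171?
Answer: -92161152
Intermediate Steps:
L = 2 (L = 94 - 92 = 2)
(-20576 + 10208)*(A(L, 210) + 8718) = (-20576 + 10208)*(171 + 8718) = -10368*8889 = -92161152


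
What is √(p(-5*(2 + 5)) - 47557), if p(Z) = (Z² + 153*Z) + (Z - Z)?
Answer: 3*I*√5743 ≈ 227.35*I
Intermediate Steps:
p(Z) = Z² + 153*Z (p(Z) = (Z² + 153*Z) + 0 = Z² + 153*Z)
√(p(-5*(2 + 5)) - 47557) = √((-5*(2 + 5))*(153 - 5*(2 + 5)) - 47557) = √((-5*7)*(153 - 5*7) - 47557) = √(-35*(153 - 35) - 47557) = √(-35*118 - 47557) = √(-4130 - 47557) = √(-51687) = 3*I*√5743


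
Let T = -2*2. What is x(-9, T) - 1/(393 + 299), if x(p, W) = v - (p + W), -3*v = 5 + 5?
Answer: 20065/2076 ≈ 9.6652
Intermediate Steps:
T = -4
v = -10/3 (v = -(5 + 5)/3 = -1/3*10 = -10/3 ≈ -3.3333)
x(p, W) = -10/3 - W - p (x(p, W) = -10/3 - (p + W) = -10/3 - (W + p) = -10/3 + (-W - p) = -10/3 - W - p)
x(-9, T) - 1/(393 + 299) = (-10/3 - 1*(-4) - 1*(-9)) - 1/(393 + 299) = (-10/3 + 4 + 9) - 1/692 = 29/3 - 1*1/692 = 29/3 - 1/692 = 20065/2076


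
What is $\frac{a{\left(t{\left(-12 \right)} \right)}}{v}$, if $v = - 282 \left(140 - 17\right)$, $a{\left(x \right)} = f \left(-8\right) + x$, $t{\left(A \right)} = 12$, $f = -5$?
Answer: $- \frac{26}{17343} \approx -0.0014992$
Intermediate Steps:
$a{\left(x \right)} = 40 + x$ ($a{\left(x \right)} = \left(-5\right) \left(-8\right) + x = 40 + x$)
$v = -34686$ ($v = - 282 \left(140 - 17\right) = \left(-282\right) 123 = -34686$)
$\frac{a{\left(t{\left(-12 \right)} \right)}}{v} = \frac{40 + 12}{-34686} = 52 \left(- \frac{1}{34686}\right) = - \frac{26}{17343}$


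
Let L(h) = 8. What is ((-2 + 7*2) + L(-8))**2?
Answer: 400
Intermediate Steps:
((-2 + 7*2) + L(-8))**2 = ((-2 + 7*2) + 8)**2 = ((-2 + 14) + 8)**2 = (12 + 8)**2 = 20**2 = 400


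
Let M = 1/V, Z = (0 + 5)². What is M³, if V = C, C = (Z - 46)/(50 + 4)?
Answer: -5832/343 ≈ -17.003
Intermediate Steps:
Z = 25 (Z = 5² = 25)
C = -7/18 (C = (25 - 46)/(50 + 4) = -21/54 = -21*1/54 = -7/18 ≈ -0.38889)
V = -7/18 ≈ -0.38889
M = -18/7 (M = 1/(-7/18) = -18/7 ≈ -2.5714)
M³ = (-18/7)³ = -5832/343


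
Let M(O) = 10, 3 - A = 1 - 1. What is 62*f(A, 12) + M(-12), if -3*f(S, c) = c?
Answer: -238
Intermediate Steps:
A = 3 (A = 3 - (1 - 1) = 3 - 1*0 = 3 + 0 = 3)
f(S, c) = -c/3
62*f(A, 12) + M(-12) = 62*(-⅓*12) + 10 = 62*(-4) + 10 = -248 + 10 = -238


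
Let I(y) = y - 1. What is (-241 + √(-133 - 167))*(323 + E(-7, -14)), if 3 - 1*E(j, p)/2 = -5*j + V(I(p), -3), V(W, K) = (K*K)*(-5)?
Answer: -84109 + 3490*I*√3 ≈ -84109.0 + 6044.9*I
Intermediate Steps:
I(y) = -1 + y
V(W, K) = -5*K² (V(W, K) = K²*(-5) = -5*K²)
E(j, p) = 96 + 10*j (E(j, p) = 6 - 2*(-5*j - 5*(-3)²) = 6 - 2*(-5*j - 5*9) = 6 - 2*(-5*j - 45) = 6 - 2*(-45 - 5*j) = 6 + (90 + 10*j) = 96 + 10*j)
(-241 + √(-133 - 167))*(323 + E(-7, -14)) = (-241 + √(-133 - 167))*(323 + (96 + 10*(-7))) = (-241 + √(-300))*(323 + (96 - 70)) = (-241 + 10*I*√3)*(323 + 26) = (-241 + 10*I*√3)*349 = -84109 + 3490*I*√3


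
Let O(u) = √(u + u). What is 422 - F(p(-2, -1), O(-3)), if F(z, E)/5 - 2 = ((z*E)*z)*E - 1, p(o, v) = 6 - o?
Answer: 2337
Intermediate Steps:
O(u) = √2*√u (O(u) = √(2*u) = √2*√u)
F(z, E) = 5 + 5*E²*z² (F(z, E) = 10 + 5*(((z*E)*z)*E - 1) = 10 + 5*(((E*z)*z)*E - 1) = 10 + 5*((E*z²)*E - 1) = 10 + 5*(E²*z² - 1) = 10 + 5*(-1 + E²*z²) = 10 + (-5 + 5*E²*z²) = 5 + 5*E²*z²)
422 - F(p(-2, -1), O(-3)) = 422 - (5 + 5*(√2*√(-3))²*(6 - 1*(-2))²) = 422 - (5 + 5*(√2*(I*√3))²*(6 + 2)²) = 422 - (5 + 5*(I*√6)²*8²) = 422 - (5 + 5*(-6)*64) = 422 - (5 - 1920) = 422 - 1*(-1915) = 422 + 1915 = 2337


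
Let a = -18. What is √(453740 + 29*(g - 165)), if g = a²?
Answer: √458351 ≈ 677.02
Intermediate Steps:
g = 324 (g = (-18)² = 324)
√(453740 + 29*(g - 165)) = √(453740 + 29*(324 - 165)) = √(453740 + 29*159) = √(453740 + 4611) = √458351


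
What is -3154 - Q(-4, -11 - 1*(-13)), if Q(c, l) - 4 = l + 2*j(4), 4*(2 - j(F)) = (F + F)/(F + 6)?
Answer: -15818/5 ≈ -3163.6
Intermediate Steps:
j(F) = 2 - F/(2*(6 + F)) (j(F) = 2 - (F + F)/(4*(F + 6)) = 2 - 2*F/(4*(6 + F)) = 2 - F/(2*(6 + F)))
Q(c, l) = 38/5 + l (Q(c, l) = 4 + (l + 2*(3*(8 + 4)/(2*(6 + 4)))) = 4 + (l + 2*((3/2)*12/10)) = 4 + (l + 2*((3/2)*(⅒)*12)) = 4 + (l + 2*(9/5)) = 4 + (l + 18/5) = 4 + (18/5 + l) = 38/5 + l)
-3154 - Q(-4, -11 - 1*(-13)) = -3154 - (38/5 + (-11 - 1*(-13))) = -3154 - (38/5 + (-11 + 13)) = -3154 - (38/5 + 2) = -3154 - 1*48/5 = -3154 - 48/5 = -15818/5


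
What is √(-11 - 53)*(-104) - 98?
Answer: -98 - 832*I ≈ -98.0 - 832.0*I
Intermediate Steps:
√(-11 - 53)*(-104) - 98 = √(-64)*(-104) - 98 = (8*I)*(-104) - 98 = -832*I - 98 = -98 - 832*I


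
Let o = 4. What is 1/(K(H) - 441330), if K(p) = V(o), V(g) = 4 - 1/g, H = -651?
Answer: -4/1765305 ≈ -2.2659e-6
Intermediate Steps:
V(g) = 4 - 1/g
K(p) = 15/4 (K(p) = 4 - 1/4 = 4 - 1*¼ = 4 - ¼ = 15/4)
1/(K(H) - 441330) = 1/(15/4 - 441330) = 1/(-1765305/4) = -4/1765305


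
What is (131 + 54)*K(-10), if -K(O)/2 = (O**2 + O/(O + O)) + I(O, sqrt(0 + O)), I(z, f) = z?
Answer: -33485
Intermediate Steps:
K(O) = -1 - 2*O - 2*O**2 (K(O) = -2*((O**2 + O/(O + O)) + O) = -2*((O**2 + O/((2*O))) + O) = -2*((O**2 + (1/(2*O))*O) + O) = -2*((O**2 + 1/2) + O) = -2*((1/2 + O**2) + O) = -2*(1/2 + O + O**2) = -1 - 2*O - 2*O**2)
(131 + 54)*K(-10) = (131 + 54)*(-1 - 2*(-10) - 2*(-10)**2) = 185*(-1 + 20 - 2*100) = 185*(-1 + 20 - 200) = 185*(-181) = -33485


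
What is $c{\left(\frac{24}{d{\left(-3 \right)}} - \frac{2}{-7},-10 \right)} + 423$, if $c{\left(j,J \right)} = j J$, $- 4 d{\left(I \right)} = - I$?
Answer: $\frac{5181}{7} \approx 740.14$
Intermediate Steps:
$d{\left(I \right)} = \frac{I}{4}$ ($d{\left(I \right)} = - \frac{\left(-1\right) I}{4} = \frac{I}{4}$)
$c{\left(j,J \right)} = J j$
$c{\left(\frac{24}{d{\left(-3 \right)}} - \frac{2}{-7},-10 \right)} + 423 = - 10 \left(\frac{24}{\frac{1}{4} \left(-3\right)} - \frac{2}{-7}\right) + 423 = - 10 \left(\frac{24}{- \frac{3}{4}} - - \frac{2}{7}\right) + 423 = - 10 \left(24 \left(- \frac{4}{3}\right) + \frac{2}{7}\right) + 423 = - 10 \left(-32 + \frac{2}{7}\right) + 423 = \left(-10\right) \left(- \frac{222}{7}\right) + 423 = \frac{2220}{7} + 423 = \frac{5181}{7}$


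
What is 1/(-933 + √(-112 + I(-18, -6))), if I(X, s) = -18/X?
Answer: -311/290200 - I*√111/870600 ≈ -0.0010717 - 1.2102e-5*I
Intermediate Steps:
1/(-933 + √(-112 + I(-18, -6))) = 1/(-933 + √(-112 - 18/(-18))) = 1/(-933 + √(-112 - 18*(-1/18))) = 1/(-933 + √(-112 + 1)) = 1/(-933 + √(-111)) = 1/(-933 + I*√111)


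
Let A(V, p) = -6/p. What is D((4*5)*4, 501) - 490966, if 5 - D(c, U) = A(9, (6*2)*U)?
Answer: -491942921/1002 ≈ -4.9096e+5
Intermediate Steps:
D(c, U) = 5 + 1/(2*U) (D(c, U) = 5 - (-6)/((6*2)*U) = 5 - (-6)/(12*U) = 5 - (-6)*1/(12*U) = 5 - (-1)/(2*U) = 5 + 1/(2*U))
D((4*5)*4, 501) - 490966 = (5 + (½)/501) - 490966 = (5 + (½)*(1/501)) - 490966 = (5 + 1/1002) - 490966 = 5011/1002 - 490966 = -491942921/1002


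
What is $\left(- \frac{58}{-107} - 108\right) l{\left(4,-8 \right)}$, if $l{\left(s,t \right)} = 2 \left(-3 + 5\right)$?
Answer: $- \frac{45992}{107} \approx -429.83$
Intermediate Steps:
$l{\left(s,t \right)} = 4$ ($l{\left(s,t \right)} = 2 \cdot 2 = 4$)
$\left(- \frac{58}{-107} - 108\right) l{\left(4,-8 \right)} = \left(- \frac{58}{-107} - 108\right) 4 = \left(\left(-58\right) \left(- \frac{1}{107}\right) - 108\right) 4 = \left(\frac{58}{107} - 108\right) 4 = \left(- \frac{11498}{107}\right) 4 = - \frac{45992}{107}$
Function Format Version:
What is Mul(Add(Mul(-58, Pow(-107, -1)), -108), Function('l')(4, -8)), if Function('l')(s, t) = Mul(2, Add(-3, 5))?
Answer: Rational(-45992, 107) ≈ -429.83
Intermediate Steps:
Function('l')(s, t) = 4 (Function('l')(s, t) = Mul(2, 2) = 4)
Mul(Add(Mul(-58, Pow(-107, -1)), -108), Function('l')(4, -8)) = Mul(Add(Mul(-58, Pow(-107, -1)), -108), 4) = Mul(Add(Mul(-58, Rational(-1, 107)), -108), 4) = Mul(Add(Rational(58, 107), -108), 4) = Mul(Rational(-11498, 107), 4) = Rational(-45992, 107)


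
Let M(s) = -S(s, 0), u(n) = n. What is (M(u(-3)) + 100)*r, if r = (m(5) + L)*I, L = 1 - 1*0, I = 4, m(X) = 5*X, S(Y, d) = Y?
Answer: 10712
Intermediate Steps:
L = 1 (L = 1 + 0 = 1)
r = 104 (r = (5*5 + 1)*4 = (25 + 1)*4 = 26*4 = 104)
M(s) = -s
(M(u(-3)) + 100)*r = (-1*(-3) + 100)*104 = (3 + 100)*104 = 103*104 = 10712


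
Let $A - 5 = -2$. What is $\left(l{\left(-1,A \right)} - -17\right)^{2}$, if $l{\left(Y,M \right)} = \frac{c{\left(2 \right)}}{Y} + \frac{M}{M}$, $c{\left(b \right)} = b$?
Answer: $256$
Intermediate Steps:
$A = 3$ ($A = 5 - 2 = 3$)
$l{\left(Y,M \right)} = 1 + \frac{2}{Y}$ ($l{\left(Y,M \right)} = \frac{2}{Y} + \frac{M}{M} = \frac{2}{Y} + 1 = 1 + \frac{2}{Y}$)
$\left(l{\left(-1,A \right)} - -17\right)^{2} = \left(\frac{2 - 1}{-1} - -17\right)^{2} = \left(\left(-1\right) 1 + \left(-24 + 41\right)\right)^{2} = \left(-1 + 17\right)^{2} = 16^{2} = 256$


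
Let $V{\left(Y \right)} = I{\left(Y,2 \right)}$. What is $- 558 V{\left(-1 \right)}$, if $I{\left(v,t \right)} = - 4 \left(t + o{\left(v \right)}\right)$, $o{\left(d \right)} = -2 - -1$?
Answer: $2232$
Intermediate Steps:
$o{\left(d \right)} = -1$ ($o{\left(d \right)} = -2 + 1 = -1$)
$I{\left(v,t \right)} = 4 - 4 t$ ($I{\left(v,t \right)} = - 4 \left(t - 1\right) = - 4 \left(-1 + t\right) = 4 - 4 t$)
$V{\left(Y \right)} = -4$ ($V{\left(Y \right)} = 4 - 8 = -4$)
$- 558 V{\left(-1 \right)} = \left(-558\right) \left(-4\right) = 2232$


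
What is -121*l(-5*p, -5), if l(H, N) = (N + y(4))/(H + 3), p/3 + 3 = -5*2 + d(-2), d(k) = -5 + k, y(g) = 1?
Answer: 484/303 ≈ 1.5974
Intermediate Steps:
p = -60 (p = -9 + 3*(-5*2 + (-5 - 2)) = -9 + 3*(-10 - 7) = -9 + 3*(-17) = -9 - 51 = -60)
l(H, N) = (1 + N)/(3 + H) (l(H, N) = (N + 1)/(H + 3) = (1 + N)/(3 + H))
-121*l(-5*p, -5) = -121*(1 - 5)/(3 - 5*(-60)) = -121*(-4)/(3 + 300) = -121*(-4)/303 = -121*(-4/303) = 484/303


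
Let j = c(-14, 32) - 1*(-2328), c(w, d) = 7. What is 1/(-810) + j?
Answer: 1891349/810 ≈ 2335.0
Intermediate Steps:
j = 2335 (j = 7 - 1*(-2328) = 7 + 2328 = 2335)
1/(-810) + j = 1/(-810) + 2335 = -1/810 + 2335 = 1891349/810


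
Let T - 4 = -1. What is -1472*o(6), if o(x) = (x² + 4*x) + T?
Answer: -92736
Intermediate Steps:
T = 3 (T = 4 - 1 = 3)
o(x) = 3 + x² + 4*x (o(x) = (x² + 4*x) + 3 = 3 + x² + 4*x)
-1472*o(6) = -1472*(3 + 6² + 4*6) = -1472*(3 + 36 + 24) = -1472*63 = -92736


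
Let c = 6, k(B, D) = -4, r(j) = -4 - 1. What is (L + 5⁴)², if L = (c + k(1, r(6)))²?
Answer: 395641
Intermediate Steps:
r(j) = -5
L = 4 (L = (6 - 4)² = 2² = 4)
(L + 5⁴)² = (4 + 5⁴)² = (4 + 625)² = 629² = 395641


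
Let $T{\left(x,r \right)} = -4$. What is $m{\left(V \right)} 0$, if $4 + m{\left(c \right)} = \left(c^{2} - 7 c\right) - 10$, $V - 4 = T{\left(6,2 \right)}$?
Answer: $0$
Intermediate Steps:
$V = 0$ ($V = 4 - 4 = 0$)
$m{\left(c \right)} = -14 + c^{2} - 7 c$ ($m{\left(c \right)} = -4 - \left(10 - c^{2} + 7 c\right) = -14 + c^{2} - 7 c$)
$m{\left(V \right)} 0 = \left(-14 + 0^{2} - 0\right) 0 = \left(-14 + 0 + 0\right) 0 = \left(-14\right) 0 = 0$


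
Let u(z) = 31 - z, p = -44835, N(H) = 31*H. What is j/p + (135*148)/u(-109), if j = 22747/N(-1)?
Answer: 198379192/1389885 ≈ 142.73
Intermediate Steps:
j = -22747/31 (j = 22747/((31*(-1))) = 22747/(-31) = 22747*(-1/31) = -22747/31 ≈ -733.77)
j/p + (135*148)/u(-109) = -22747/31/(-44835) + (135*148)/(31 - 1*(-109)) = -22747/31*(-1/44835) + 19980/(31 + 109) = 22747/1389885 + 19980/140 = 22747/1389885 + 19980*(1/140) = 22747/1389885 + 999/7 = 198379192/1389885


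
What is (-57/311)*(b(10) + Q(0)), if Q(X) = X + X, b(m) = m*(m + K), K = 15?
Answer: -14250/311 ≈ -45.820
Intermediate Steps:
b(m) = m*(15 + m) (b(m) = m*(m + 15) = m*(15 + m))
Q(X) = 2*X
(-57/311)*(b(10) + Q(0)) = (-57/311)*(10*(15 + 10) + 2*0) = (-57*1/311)*(10*25 + 0) = -57*(250 + 0)/311 = -57/311*250 = -14250/311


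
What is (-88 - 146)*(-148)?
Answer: 34632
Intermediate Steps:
(-88 - 146)*(-148) = -234*(-148) = 34632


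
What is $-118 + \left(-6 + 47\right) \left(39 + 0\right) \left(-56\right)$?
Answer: $-89662$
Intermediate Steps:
$-118 + \left(-6 + 47\right) \left(39 + 0\right) \left(-56\right) = -118 + 41 \cdot 39 \left(-56\right) = -118 + 1599 \left(-56\right) = -118 - 89544 = -89662$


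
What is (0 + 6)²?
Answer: 36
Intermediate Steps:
(0 + 6)² = 6² = 36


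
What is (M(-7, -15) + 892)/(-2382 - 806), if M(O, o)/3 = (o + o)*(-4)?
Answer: -313/797 ≈ -0.39272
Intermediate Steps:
M(O, o) = -24*o (M(O, o) = 3*((o + o)*(-4)) = 3*((2*o)*(-4)) = 3*(-8*o) = -24*o)
(M(-7, -15) + 892)/(-2382 - 806) = (-24*(-15) + 892)/(-2382 - 806) = (360 + 892)/(-3188) = 1252*(-1/3188) = -313/797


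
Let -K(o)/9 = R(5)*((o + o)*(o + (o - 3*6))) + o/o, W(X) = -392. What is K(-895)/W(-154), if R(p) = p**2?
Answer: 728172009/392 ≈ 1.8576e+6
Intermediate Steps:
K(o) = -9 - 450*o*(-18 + 2*o) (K(o) = -9*(5**2*((o + o)*(o + (o - 3*6))) + o/o) = -9*(25*((2*o)*(o + (o - 18))) + 1) = -9*(25*((2*o)*(o + (-18 + o))) + 1) = -9*(25*((2*o)*(-18 + 2*o)) + 1) = -9*(25*(2*o*(-18 + 2*o)) + 1) = -9*(50*o*(-18 + 2*o) + 1) = -9*(1 + 50*o*(-18 + 2*o)) = -9 - 450*o*(-18 + 2*o))
K(-895)/W(-154) = (-9 - 900*(-895)**2 + 8100*(-895))/(-392) = (-9 - 900*801025 - 7249500)*(-1/392) = (-9 - 720922500 - 7249500)*(-1/392) = -728172009*(-1/392) = 728172009/392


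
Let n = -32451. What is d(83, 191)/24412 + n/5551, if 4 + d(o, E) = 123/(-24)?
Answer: -6337955719/1084088096 ≈ -5.8463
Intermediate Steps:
d(o, E) = -73/8 (d(o, E) = -4 + 123/(-24) = -4 + 123*(-1/24) = -4 - 41/8 = -73/8)
d(83, 191)/24412 + n/5551 = -73/8/24412 - 32451/5551 = -73/8*1/24412 - 32451*1/5551 = -73/195296 - 32451/5551 = -6337955719/1084088096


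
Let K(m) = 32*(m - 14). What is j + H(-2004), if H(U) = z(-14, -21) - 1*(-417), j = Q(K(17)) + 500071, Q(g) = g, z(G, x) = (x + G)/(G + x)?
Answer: 500585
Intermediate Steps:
K(m) = -448 + 32*m (K(m) = 32*(-14 + m) = -448 + 32*m)
z(G, x) = 1 (z(G, x) = (G + x)/(G + x) = 1)
j = 500167 (j = (-448 + 32*17) + 500071 = (-448 + 544) + 500071 = 96 + 500071 = 500167)
H(U) = 418 (H(U) = 1 - 1*(-417) = 1 + 417 = 418)
j + H(-2004) = 500167 + 418 = 500585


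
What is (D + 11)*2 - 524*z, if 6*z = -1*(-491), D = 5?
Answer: -128546/3 ≈ -42849.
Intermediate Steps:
z = 491/6 (z = (-1*(-491))/6 = (1/6)*491 = 491/6 ≈ 81.833)
(D + 11)*2 - 524*z = (5 + 11)*2 - 524*491/6 = 16*2 - 128642/3 = 32 - 128642/3 = -128546/3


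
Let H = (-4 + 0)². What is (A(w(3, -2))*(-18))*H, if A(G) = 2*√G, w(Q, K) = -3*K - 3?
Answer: -576*√3 ≈ -997.66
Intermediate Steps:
w(Q, K) = -3 - 3*K
H = 16 (H = (-4)² = 16)
(A(w(3, -2))*(-18))*H = ((2*√(-3 - 3*(-2)))*(-18))*16 = ((2*√(-3 + 6))*(-18))*16 = ((2*√3)*(-18))*16 = -36*√3*16 = -576*√3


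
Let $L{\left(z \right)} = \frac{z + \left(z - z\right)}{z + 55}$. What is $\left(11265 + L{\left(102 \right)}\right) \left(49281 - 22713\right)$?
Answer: $\frac{46991007576}{157} \approx 2.9931 \cdot 10^{8}$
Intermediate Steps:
$L{\left(z \right)} = \frac{z}{55 + z}$ ($L{\left(z \right)} = \frac{z + 0}{55 + z} = \frac{z}{55 + z}$)
$\left(11265 + L{\left(102 \right)}\right) \left(49281 - 22713\right) = \left(11265 + \frac{102}{55 + 102}\right) \left(49281 - 22713\right) = \left(11265 + \frac{102}{157}\right) 26568 = \frac{1768707}{157} \cdot 26568 = \frac{46991007576}{157}$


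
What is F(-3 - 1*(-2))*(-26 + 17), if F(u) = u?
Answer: 9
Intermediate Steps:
F(-3 - 1*(-2))*(-26 + 17) = (-3 - 1*(-2))*(-26 + 17) = (-3 + 2)*(-9) = -1*(-9) = 9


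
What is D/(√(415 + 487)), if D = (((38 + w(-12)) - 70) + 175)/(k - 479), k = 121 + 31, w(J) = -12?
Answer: -131*√902/294954 ≈ -0.013339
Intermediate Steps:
k = 152
D = -131/327 (D = (((38 - 12) - 70) + 175)/(152 - 479) = ((26 - 70) + 175)/(-327) = (-44 + 175)*(-1/327) = 131*(-1/327) = -131/327 ≈ -0.40061)
D/(√(415 + 487)) = -131/(327*√(415 + 487)) = -131*√902/902/327 = -131*√902/294954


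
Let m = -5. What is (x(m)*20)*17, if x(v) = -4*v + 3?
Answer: 7820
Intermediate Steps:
x(v) = 3 - 4*v
(x(m)*20)*17 = ((3 - 4*(-5))*20)*17 = ((3 + 20)*20)*17 = (23*20)*17 = 460*17 = 7820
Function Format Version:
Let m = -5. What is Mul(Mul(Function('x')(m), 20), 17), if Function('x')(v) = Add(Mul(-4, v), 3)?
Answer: 7820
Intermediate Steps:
Function('x')(v) = Add(3, Mul(-4, v))
Mul(Mul(Function('x')(m), 20), 17) = Mul(Mul(Add(3, Mul(-4, -5)), 20), 17) = Mul(Mul(Add(3, 20), 20), 17) = Mul(Mul(23, 20), 17) = Mul(460, 17) = 7820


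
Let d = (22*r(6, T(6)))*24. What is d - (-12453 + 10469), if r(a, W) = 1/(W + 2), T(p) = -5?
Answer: 1808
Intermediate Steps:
r(a, W) = 1/(2 + W)
d = -176 (d = (22/(2 - 5))*24 = (22/(-3))*24 = (22*(-⅓))*24 = -22/3*24 = -176)
d - (-12453 + 10469) = -176 - (-12453 + 10469) = -176 - 1*(-1984) = -176 + 1984 = 1808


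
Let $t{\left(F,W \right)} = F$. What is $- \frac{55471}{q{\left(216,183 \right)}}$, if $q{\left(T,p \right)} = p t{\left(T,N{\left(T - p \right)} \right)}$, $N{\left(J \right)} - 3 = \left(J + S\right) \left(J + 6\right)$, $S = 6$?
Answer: $- \frac{55471}{39528} \approx -1.4033$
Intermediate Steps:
$N{\left(J \right)} = 3 + \left(6 + J\right)^{2}$ ($N{\left(J \right)} = 3 + \left(J + 6\right) \left(J + 6\right) = 3 + \left(6 + J\right) \left(6 + J\right) = 3 + \left(6 + J\right)^{2}$)
$q{\left(T,p \right)} = T p$ ($q{\left(T,p \right)} = p T = T p$)
$- \frac{55471}{q{\left(216,183 \right)}} = - \frac{55471}{216 \cdot 183} = - \frac{55471}{39528}$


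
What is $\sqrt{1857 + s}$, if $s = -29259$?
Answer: $i \sqrt{27402} \approx 165.54 i$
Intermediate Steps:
$\sqrt{1857 + s} = \sqrt{1857 - 29259} = \sqrt{-27402} = i \sqrt{27402}$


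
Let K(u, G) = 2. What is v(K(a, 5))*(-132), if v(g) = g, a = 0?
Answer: -264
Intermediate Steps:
v(K(a, 5))*(-132) = 2*(-132) = -264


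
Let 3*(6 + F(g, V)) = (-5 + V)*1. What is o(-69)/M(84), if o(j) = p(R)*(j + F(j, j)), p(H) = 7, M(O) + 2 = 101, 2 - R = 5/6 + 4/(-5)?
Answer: -2093/297 ≈ -7.0471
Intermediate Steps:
R = 59/30 (R = 2 - (5/6 + 4/(-5)) = 2 - (5*(⅙) + 4*(-⅕)) = 2 - (⅚ - ⅘) = 2 - 1*1/30 = 2 - 1/30 = 59/30 ≈ 1.9667)
M(O) = 99 (M(O) = -2 + 101 = 99)
F(g, V) = -23/3 + V/3 (F(g, V) = -6 + ((-5 + V)*1)/3 = -6 + (-5 + V)/3 = -6 + (-5/3 + V/3) = -23/3 + V/3)
o(j) = -161/3 + 28*j/3 (o(j) = 7*(j + (-23/3 + j/3)) = 7*(-23/3 + 4*j/3) = -161/3 + 28*j/3)
o(-69)/M(84) = (-161/3 + (28/3)*(-69))/99 = (-161/3 - 644)*(1/99) = -2093/3*1/99 = -2093/297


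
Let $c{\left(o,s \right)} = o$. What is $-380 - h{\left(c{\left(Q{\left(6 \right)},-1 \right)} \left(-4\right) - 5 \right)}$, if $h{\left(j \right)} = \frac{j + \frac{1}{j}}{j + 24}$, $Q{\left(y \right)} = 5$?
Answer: $- \frac{10126}{25} \approx -405.04$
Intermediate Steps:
$h{\left(j \right)} = \frac{j + \frac{1}{j}}{24 + j}$
$-380 - h{\left(c{\left(Q{\left(6 \right)},-1 \right)} \left(-4\right) - 5 \right)} = -380 - \frac{1 + \left(5 \left(-4\right) - 5\right)^{2}}{\left(5 \left(-4\right) - 5\right) \left(24 + \left(5 \left(-4\right) - 5\right)\right)} = -380 - \frac{1 + \left(-20 - 5\right)^{2}}{\left(-20 - 5\right) \left(24 - 25\right)} = -380 - \frac{1 + \left(-25\right)^{2}}{\left(-25\right) \left(24 - 25\right)} = -380 - - \frac{1 + 625}{25 \left(-1\right)} = -380 - \left(- \frac{1}{25}\right) \left(-1\right) 626 = -380 - \frac{626}{25} = - \frac{10126}{25}$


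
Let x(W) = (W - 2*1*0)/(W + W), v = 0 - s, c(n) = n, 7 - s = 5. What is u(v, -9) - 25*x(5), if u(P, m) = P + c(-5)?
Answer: -39/2 ≈ -19.500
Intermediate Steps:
s = 2 (s = 7 - 1*5 = 7 - 5 = 2)
v = -2 (v = 0 - 1*2 = 0 - 2 = -2)
u(P, m) = -5 + P (u(P, m) = P - 5 = -5 + P)
x(W) = 1/2 (x(W) = (W - 2*0)/((2*W)) = (W + 0)*(1/(2*W)) = W*(1/(2*W)) = 1/2)
u(v, -9) - 25*x(5) = (-5 - 2) - 25*1/2 = -7 - 25/2 = -39/2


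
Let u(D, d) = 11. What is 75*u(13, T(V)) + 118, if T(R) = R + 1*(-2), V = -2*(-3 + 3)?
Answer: 943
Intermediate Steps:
V = 0 (V = -2*0 = 0)
T(R) = -2 + R (T(R) = R - 2 = -2 + R)
75*u(13, T(V)) + 118 = 75*11 + 118 = 825 + 118 = 943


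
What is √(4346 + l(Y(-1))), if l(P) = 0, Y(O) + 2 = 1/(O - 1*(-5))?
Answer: √4346 ≈ 65.924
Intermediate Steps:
Y(O) = -2 + 1/(5 + O) (Y(O) = -2 + 1/(O - 1*(-5)) = -2 + 1/(O + 5) = -2 + 1/(5 + O))
√(4346 + l(Y(-1))) = √(4346 + 0) = √4346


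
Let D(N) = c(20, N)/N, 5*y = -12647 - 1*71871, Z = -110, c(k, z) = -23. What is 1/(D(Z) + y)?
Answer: -110/1859373 ≈ -5.9160e-5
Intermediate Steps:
y = -84518/5 (y = (-12647 - 1*71871)/5 = (-12647 - 71871)/5 = (⅕)*(-84518) = -84518/5 ≈ -16904.)
D(N) = -23/N
1/(D(Z) + y) = 1/(-23/(-110) - 84518/5) = 1/(-23*(-1/110) - 84518/5) = 1/(23/110 - 84518/5) = 1/(-1859373/110) = -110/1859373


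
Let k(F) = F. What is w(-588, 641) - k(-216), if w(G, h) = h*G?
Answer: -376692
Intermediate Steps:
w(G, h) = G*h
w(-588, 641) - k(-216) = -588*641 - 1*(-216) = -376908 + 216 = -376692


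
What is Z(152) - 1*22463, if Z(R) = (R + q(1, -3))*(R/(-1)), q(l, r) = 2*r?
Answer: -44655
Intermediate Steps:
Z(R) = -R*(-6 + R) (Z(R) = (R + 2*(-3))*(R/(-1)) = (R - 6)*(R*(-1)) = (-6 + R)*(-R) = -R*(-6 + R))
Z(152) - 1*22463 = 152*(6 - 1*152) - 1*22463 = 152*(6 - 152) - 22463 = 152*(-146) - 22463 = -22192 - 22463 = -44655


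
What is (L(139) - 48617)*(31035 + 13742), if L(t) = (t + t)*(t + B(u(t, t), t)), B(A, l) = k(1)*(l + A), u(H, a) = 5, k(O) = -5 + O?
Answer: -7616702031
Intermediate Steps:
B(A, l) = -4*A - 4*l (B(A, l) = (-5 + 1)*(l + A) = -4*(A + l) = -4*A - 4*l)
L(t) = 2*t*(-20 - 3*t) (L(t) = (t + t)*(t + (-4*5 - 4*t)) = (2*t)*(t + (-20 - 4*t)) = (2*t)*(-20 - 3*t) = 2*t*(-20 - 3*t))
(L(139) - 48617)*(31035 + 13742) = (2*139*(-20 - 3*139) - 48617)*(31035 + 13742) = (2*139*(-20 - 417) - 48617)*44777 = (2*139*(-437) - 48617)*44777 = (-121486 - 48617)*44777 = -170103*44777 = -7616702031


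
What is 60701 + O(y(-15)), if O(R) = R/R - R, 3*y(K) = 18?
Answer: 60696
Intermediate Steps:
y(K) = 6 (y(K) = (⅓)*18 = 6)
O(R) = 1 - R
60701 + O(y(-15)) = 60701 + (1 - 1*6) = 60701 + (1 - 6) = 60701 - 5 = 60696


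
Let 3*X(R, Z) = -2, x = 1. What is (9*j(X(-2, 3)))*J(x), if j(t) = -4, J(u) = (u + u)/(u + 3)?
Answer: -18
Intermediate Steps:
X(R, Z) = -⅔ (X(R, Z) = (⅓)*(-2) = -⅔)
J(u) = 2*u/(3 + u) (J(u) = (2*u)/(3 + u) = 2*u/(3 + u))
(9*j(X(-2, 3)))*J(x) = (9*(-4))*(2*1/(3 + 1)) = -72/4 = -36*½ = -18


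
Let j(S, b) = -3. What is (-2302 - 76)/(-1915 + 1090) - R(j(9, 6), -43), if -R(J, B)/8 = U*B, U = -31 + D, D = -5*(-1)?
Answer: 7381178/825 ≈ 8946.9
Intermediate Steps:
D = 5
U = -26 (U = -31 + 5 = -26)
R(J, B) = 208*B (R(J, B) = -(-208)*B = 208*B)
(-2302 - 76)/(-1915 + 1090) - R(j(9, 6), -43) = (-2302 - 76)/(-1915 + 1090) - 208*(-43) = -2378/(-825) - 1*(-8944) = -2378*(-1/825) + 8944 = 2378/825 + 8944 = 7381178/825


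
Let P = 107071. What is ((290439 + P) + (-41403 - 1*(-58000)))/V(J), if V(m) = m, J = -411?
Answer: -414107/411 ≈ -1007.6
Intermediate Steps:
((290439 + P) + (-41403 - 1*(-58000)))/V(J) = ((290439 + 107071) + (-41403 - 1*(-58000)))/(-411) = (397510 + (-41403 + 58000))*(-1/411) = (397510 + 16597)*(-1/411) = 414107*(-1/411) = -414107/411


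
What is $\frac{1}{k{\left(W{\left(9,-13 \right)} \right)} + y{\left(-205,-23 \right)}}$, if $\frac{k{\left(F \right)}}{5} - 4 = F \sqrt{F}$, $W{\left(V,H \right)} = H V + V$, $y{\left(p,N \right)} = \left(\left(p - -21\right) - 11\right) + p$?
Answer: $\frac{i}{20 \left(- 19 i + 162 \sqrt{3}\right)} \approx -1.2011 \cdot 10^{-5} + 0.00017738 i$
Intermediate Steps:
$y{\left(p,N \right)} = 10 + 2 p$ ($y{\left(p,N \right)} = \left(\left(p + 21\right) - 11\right) + p = \left(\left(21 + p\right) - 11\right) + p = \left(10 + p\right) + p = 10 + 2 p$)
$W{\left(V,H \right)} = V + H V$
$k{\left(F \right)} = 20 + 5 F^{\frac{3}{2}}$ ($k{\left(F \right)} = 20 + 5 F \sqrt{F} = 20 + 5 F^{\frac{3}{2}}$)
$\frac{1}{k{\left(W{\left(9,-13 \right)} \right)} + y{\left(-205,-23 \right)}} = \frac{1}{\left(20 + 5 \left(9 \left(1 - 13\right)\right)^{\frac{3}{2}}\right) + \left(10 + 2 \left(-205\right)\right)} = \frac{1}{\left(20 + 5 \left(9 \left(-12\right)\right)^{\frac{3}{2}}\right) + \left(10 - 410\right)} = \frac{1}{\left(20 + 5 \left(-108\right)^{\frac{3}{2}}\right) - 400} = \frac{1}{\left(20 + 5 \left(- 648 i \sqrt{3}\right)\right) - 400} = \frac{1}{\left(20 - 3240 i \sqrt{3}\right) - 400} = \frac{1}{-380 - 3240 i \sqrt{3}}$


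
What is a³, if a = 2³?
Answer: 512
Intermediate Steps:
a = 8
a³ = 8³ = 512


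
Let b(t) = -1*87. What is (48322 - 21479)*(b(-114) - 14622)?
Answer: -394833687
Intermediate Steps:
b(t) = -87
(48322 - 21479)*(b(-114) - 14622) = (48322 - 21479)*(-87 - 14622) = 26843*(-14709) = -394833687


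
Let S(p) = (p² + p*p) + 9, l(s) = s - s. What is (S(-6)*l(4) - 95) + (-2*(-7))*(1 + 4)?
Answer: -25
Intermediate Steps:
l(s) = 0
S(p) = 9 + 2*p² (S(p) = (p² + p²) + 9 = 2*p² + 9 = 9 + 2*p²)
(S(-6)*l(4) - 95) + (-2*(-7))*(1 + 4) = ((9 + 2*(-6)²)*0 - 95) + (-2*(-7))*(1 + 4) = ((9 + 2*36)*0 - 95) + 14*5 = ((9 + 72)*0 - 95) + 70 = (81*0 - 95) + 70 = (0 - 95) + 70 = -95 + 70 = -25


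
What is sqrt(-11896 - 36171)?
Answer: I*sqrt(48067) ≈ 219.24*I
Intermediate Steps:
sqrt(-11896 - 36171) = sqrt(-48067) = I*sqrt(48067)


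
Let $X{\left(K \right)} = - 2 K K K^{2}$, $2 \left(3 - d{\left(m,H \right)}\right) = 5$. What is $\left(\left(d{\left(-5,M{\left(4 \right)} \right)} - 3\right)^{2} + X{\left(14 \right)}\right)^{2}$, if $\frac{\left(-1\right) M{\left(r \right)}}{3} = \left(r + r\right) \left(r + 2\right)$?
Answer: $\frac{94435133809}{16} \approx 5.9022 \cdot 10^{9}$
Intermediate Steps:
$M{\left(r \right)} = - 6 r \left(2 + r\right)$ ($M{\left(r \right)} = - 3 \left(r + r\right) \left(r + 2\right) = - 3 \cdot 2 r \left(2 + r\right) = - 6 r \left(2 + r\right)$)
$d{\left(m,H \right)} = \frac{1}{2}$ ($d{\left(m,H \right)} = 3 - \frac{5}{2} = \frac{1}{2}$)
$X{\left(K \right)} = - 2 K^{4}$ ($X{\left(K \right)} = - 2 K K^{3} = - 2 K^{4}$)
$\left(\left(d{\left(-5,M{\left(4 \right)} \right)} - 3\right)^{2} + X{\left(14 \right)}\right)^{2} = \left(\left(\frac{1}{2} - 3\right)^{2} - 2 \cdot 14^{4}\right)^{2} = \left(\left(- \frac{5}{2}\right)^{2} - 76832\right)^{2} = \left(\frac{25}{4} - 76832\right)^{2} = \left(- \frac{307303}{4}\right)^{2} = \frac{94435133809}{16}$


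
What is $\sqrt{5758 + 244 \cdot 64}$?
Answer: $\sqrt{21374} \approx 146.2$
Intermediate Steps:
$\sqrt{5758 + 244 \cdot 64} = \sqrt{5758 + 15616} = \sqrt{21374}$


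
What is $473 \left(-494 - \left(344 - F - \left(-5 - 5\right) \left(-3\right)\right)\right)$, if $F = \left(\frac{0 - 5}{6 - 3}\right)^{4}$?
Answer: $- \frac{30661279}{81} \approx -3.7853 \cdot 10^{5}$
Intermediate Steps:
$F = \frac{625}{81}$ ($F = \left(- \frac{5}{3}\right)^{4} = \frac{625}{81} \approx 7.716$)
$473 \left(-494 - \left(344 - F - \left(-5 - 5\right) \left(-3\right)\right)\right) = 473 \left(-494 - \left(\frac{27239}{81} - \left(-5 - 5\right) \left(-3\right)\right)\right) = 473 \left(-494 + \left(\left(\left(-10\right) \left(-3\right) + \frac{625}{81}\right) - 344\right)\right) = 473 \left(-494 + \left(\left(30 + \frac{625}{81}\right) - 344\right)\right) = 473 \left(-494 + \left(\frac{3055}{81} - 344\right)\right) = 473 \left(-494 - \frac{24809}{81}\right) = 473 \left(- \frac{64823}{81}\right) = - \frac{30661279}{81}$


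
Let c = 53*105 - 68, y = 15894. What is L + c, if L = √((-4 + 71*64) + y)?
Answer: 5497 + √20434 ≈ 5639.9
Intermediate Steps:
L = √20434 (L = √((-4 + 71*64) + 15894) = √((-4 + 4544) + 15894) = √(4540 + 15894) = √20434 ≈ 142.95)
c = 5497 (c = 5565 - 68 = 5497)
L + c = √20434 + 5497 = 5497 + √20434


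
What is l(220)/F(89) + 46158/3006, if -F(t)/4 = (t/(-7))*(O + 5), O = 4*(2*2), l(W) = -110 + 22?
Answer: 227001/14863 ≈ 15.273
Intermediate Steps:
l(W) = -88
O = 16 (O = 4*4 = 16)
F(t) = 12*t (F(t) = -4*t/(-7)*(16 + 5) = -4*t*(-⅐)*21 = -4*(-t/7)*21 = -(-12)*t = 12*t)
l(220)/F(89) + 46158/3006 = -88/(12*89) + 46158/3006 = -88/1068 + 46158*(1/3006) = -88*1/1068 + 7693/501 = -22/267 + 7693/501 = 227001/14863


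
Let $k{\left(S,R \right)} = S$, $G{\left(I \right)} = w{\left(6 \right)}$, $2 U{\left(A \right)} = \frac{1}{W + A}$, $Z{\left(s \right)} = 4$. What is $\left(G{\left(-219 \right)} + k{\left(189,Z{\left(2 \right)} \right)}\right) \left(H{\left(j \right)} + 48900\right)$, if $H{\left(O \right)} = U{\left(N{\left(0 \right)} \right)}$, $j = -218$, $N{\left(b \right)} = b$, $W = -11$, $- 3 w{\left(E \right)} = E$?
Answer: $\frac{18288583}{2} \approx 9.1443 \cdot 10^{6}$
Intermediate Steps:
$w{\left(E \right)} = - \frac{E}{3}$
$U{\left(A \right)} = \frac{1}{2 \left(-11 + A\right)}$
$G{\left(I \right)} = -2$ ($G{\left(I \right)} = \left(- \frac{1}{3}\right) 6 = -2$)
$H{\left(O \right)} = - \frac{1}{22}$ ($H{\left(O \right)} = \frac{1}{2 \left(-11 + 0\right)} = \frac{1}{2 \left(-11\right)} = \frac{1}{2} \left(- \frac{1}{11}\right) = - \frac{1}{22}$)
$\left(G{\left(-219 \right)} + k{\left(189,Z{\left(2 \right)} \right)}\right) \left(H{\left(j \right)} + 48900\right) = \left(-2 + 189\right) \left(- \frac{1}{22} + 48900\right) = 187 \cdot \frac{1075799}{22} = \frac{18288583}{2}$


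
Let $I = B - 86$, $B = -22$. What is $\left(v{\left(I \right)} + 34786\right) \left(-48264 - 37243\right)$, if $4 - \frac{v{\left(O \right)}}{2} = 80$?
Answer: $-2961449438$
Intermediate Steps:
$I = -108$ ($I = -22 - 86 = -108$)
$v{\left(O \right)} = -152$ ($v{\left(O \right)} = 8 - 160 = -152$)
$\left(v{\left(I \right)} + 34786\right) \left(-48264 - 37243\right) = \left(-152 + 34786\right) \left(-48264 - 37243\right) = 34634 \left(-85507\right) = -2961449438$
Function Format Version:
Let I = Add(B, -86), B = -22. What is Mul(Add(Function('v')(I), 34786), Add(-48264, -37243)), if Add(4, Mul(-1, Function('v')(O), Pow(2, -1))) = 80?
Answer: -2961449438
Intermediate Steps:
I = -108 (I = Add(-22, -86) = -108)
Function('v')(O) = -152 (Function('v')(O) = Add(8, Mul(-2, 80)) = Add(8, -160) = -152)
Mul(Add(Function('v')(I), 34786), Add(-48264, -37243)) = Mul(Add(-152, 34786), Add(-48264, -37243)) = Mul(34634, -85507) = -2961449438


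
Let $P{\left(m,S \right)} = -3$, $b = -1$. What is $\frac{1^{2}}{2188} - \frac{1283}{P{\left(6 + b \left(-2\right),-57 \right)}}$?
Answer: $\frac{2807207}{6564} \approx 427.67$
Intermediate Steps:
$\frac{1^{2}}{2188} - \frac{1283}{P{\left(6 + b \left(-2\right),-57 \right)}} = \frac{1^{2}}{2188} - \frac{1283}{-3} = 1 \cdot \frac{1}{2188} - - \frac{1283}{3} = \frac{1}{2188} + \frac{1283}{3} = \frac{2807207}{6564}$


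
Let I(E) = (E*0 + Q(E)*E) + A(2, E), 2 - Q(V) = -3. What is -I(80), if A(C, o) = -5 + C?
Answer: -397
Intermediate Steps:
Q(V) = 5 (Q(V) = 2 - 1*(-3) = 2 + 3 = 5)
I(E) = -3 + 5*E (I(E) = (E*0 + 5*E) + (-5 + 2) = (0 + 5*E) - 3 = 5*E - 3 = -3 + 5*E)
-I(80) = -(-3 + 5*80) = -(-3 + 400) = -1*397 = -397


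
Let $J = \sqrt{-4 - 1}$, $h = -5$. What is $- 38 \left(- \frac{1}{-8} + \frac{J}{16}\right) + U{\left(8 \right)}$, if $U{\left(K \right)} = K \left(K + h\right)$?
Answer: $\frac{77}{4} - \frac{19 i \sqrt{5}}{8} \approx 19.25 - 5.3107 i$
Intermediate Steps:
$U{\left(K \right)} = K \left(-5 + K\right)$ ($U{\left(K \right)} = K \left(K - 5\right) = K \left(-5 + K\right)$)
$J = i \sqrt{5}$ ($J = \sqrt{-5} = i \sqrt{5} \approx 2.2361 i$)
$- 38 \left(- \frac{1}{-8} + \frac{J}{16}\right) + U{\left(8 \right)} = - 38 \left(- \frac{1}{-8} + \frac{i \sqrt{5}}{16}\right) + 8 \left(-5 + 8\right) = - 38 \left(\left(-1\right) \left(- \frac{1}{8}\right) + i \sqrt{5} \cdot \frac{1}{16}\right) + 8 \cdot 3 = - 38 \left(\frac{1}{8} + \frac{i \sqrt{5}}{16}\right) + 24 = \left(- \frac{19}{4} - \frac{19 i \sqrt{5}}{8}\right) + 24 = \frac{77}{4} - \frac{19 i \sqrt{5}}{8}$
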